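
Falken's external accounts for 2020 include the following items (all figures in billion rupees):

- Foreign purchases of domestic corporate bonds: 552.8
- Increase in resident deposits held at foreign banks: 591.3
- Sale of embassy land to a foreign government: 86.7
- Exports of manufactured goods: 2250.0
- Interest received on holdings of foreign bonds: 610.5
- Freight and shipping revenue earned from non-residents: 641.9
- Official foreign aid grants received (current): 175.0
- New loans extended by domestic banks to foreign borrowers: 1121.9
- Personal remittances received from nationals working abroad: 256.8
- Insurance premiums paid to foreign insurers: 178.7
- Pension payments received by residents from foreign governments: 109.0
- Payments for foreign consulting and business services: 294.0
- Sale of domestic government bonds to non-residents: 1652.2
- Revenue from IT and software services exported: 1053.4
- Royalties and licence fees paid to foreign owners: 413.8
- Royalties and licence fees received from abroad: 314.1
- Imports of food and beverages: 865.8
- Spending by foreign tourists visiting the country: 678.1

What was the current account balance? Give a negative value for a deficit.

Goods: -865.8 + 2250.0 = 1384.2
Services: 314.1 - 178.7 + 1053.4 + 678.1 - 294.0 + 641.9 - 413.8 = 1801.0
Primary income: 610.5
Secondary income: 256.8 + 175.0 + 109.0 = 540.8
Current account = 1384.2 + 1801.0 + 610.5 + 540.8 = 4336.5
(Excluded from the current account — financial account: foreign purchases of domestic corporate bonds 552.8, increase in resident deposits held at foreign banks 591.3, new loans extended by domestic banks to foreign borrowers 1121.9, sale of domestic government bonds to non-residents 1652.2; capital account: sale of embassy land to a foreign government 86.7.)

4336.5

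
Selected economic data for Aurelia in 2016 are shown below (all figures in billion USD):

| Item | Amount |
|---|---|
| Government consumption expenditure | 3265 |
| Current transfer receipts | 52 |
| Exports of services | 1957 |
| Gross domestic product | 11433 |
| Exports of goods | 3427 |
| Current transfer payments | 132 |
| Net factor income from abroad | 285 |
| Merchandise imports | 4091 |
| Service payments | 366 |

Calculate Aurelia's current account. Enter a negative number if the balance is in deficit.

1132

Goods balance = 3427 - 4091 = -664
Services balance = 1957 - 366 = 1591
Trade balance (goods + services) = -664 + 1591 = 927
Net primary income = 285
Net secondary income = 52 - 132 = -80
Current account = 927 + 285 + (-80) = 1132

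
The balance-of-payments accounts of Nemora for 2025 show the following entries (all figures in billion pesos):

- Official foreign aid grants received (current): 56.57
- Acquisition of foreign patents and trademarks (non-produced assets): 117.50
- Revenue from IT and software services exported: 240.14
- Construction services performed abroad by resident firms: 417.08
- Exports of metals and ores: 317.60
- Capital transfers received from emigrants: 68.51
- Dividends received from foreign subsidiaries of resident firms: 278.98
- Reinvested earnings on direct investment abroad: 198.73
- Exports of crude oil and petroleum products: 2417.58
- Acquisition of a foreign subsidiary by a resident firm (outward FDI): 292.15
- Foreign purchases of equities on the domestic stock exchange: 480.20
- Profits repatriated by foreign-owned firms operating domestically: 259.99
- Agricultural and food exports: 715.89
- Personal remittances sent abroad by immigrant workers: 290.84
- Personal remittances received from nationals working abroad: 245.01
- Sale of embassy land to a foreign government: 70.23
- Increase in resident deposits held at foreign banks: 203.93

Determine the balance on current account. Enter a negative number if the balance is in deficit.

4336.75

Goods: 317.60 + 715.89 + 2417.58 = 3451.07
Services: 240.14 + 417.08 = 657.22
Primary income: 278.98 + 198.73 - 259.99 = 217.72
Secondary income: -290.84 + 56.57 + 245.01 = 10.74
Current account = 3451.07 + 657.22 + 217.72 + 10.74 = 4336.75
(Excluded from the current account — capital account: acquisition of foreign patents and trademarks (non-produced assets) 117.50, capital transfers received from emigrants 68.51, sale of embassy land to a foreign government 70.23; financial account: acquisition of a foreign subsidiary by a resident firm (outward FDI) 292.15, foreign purchases of equities on the domestic stock exchange 480.20, increase in resident deposits held at foreign banks 203.93.)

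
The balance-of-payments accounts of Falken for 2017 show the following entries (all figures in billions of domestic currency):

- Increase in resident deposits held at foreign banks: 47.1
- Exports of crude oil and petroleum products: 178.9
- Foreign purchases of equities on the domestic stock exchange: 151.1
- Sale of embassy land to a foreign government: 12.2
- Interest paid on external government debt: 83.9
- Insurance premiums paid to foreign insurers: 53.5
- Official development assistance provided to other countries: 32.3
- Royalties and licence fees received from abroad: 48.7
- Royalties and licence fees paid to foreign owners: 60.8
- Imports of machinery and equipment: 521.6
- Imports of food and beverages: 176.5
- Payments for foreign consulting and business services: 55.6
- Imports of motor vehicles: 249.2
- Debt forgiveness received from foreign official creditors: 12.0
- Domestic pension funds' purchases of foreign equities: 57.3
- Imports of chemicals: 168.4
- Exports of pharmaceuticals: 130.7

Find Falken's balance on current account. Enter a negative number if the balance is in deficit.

-1043.5

Goods: -176.5 - 521.6 + 130.7 + 178.9 - 249.2 - 168.4 = -806.1
Services: -53.5 + 48.7 - 60.8 - 55.6 = -121.2
Primary income: -83.9
Secondary income: -32.3
Current account = (-806.1) + (-121.2) + (-83.9) + (-32.3) = -1043.5
(Excluded from the current account — financial account: increase in resident deposits held at foreign banks 47.1, foreign purchases of equities on the domestic stock exchange 151.1, domestic pension funds' purchases of foreign equities 57.3; capital account: sale of embassy land to a foreign government 12.2, debt forgiveness received from foreign official creditors 12.0.)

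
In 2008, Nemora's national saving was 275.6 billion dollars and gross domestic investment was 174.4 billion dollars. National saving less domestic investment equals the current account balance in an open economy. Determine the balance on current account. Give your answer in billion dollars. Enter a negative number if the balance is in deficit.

101.2

S - I = CA (net lending to the rest of the world).
CA = S - I = 275.6 - 174.4 = 101.2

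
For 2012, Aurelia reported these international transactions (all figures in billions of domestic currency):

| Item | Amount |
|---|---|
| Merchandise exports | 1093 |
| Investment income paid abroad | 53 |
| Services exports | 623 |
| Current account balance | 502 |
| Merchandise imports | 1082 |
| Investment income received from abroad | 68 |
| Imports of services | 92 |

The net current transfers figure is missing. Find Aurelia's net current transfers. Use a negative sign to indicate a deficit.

-55

Current account = goods balance + services balance + net primary income + net secondary income
Sum of the known components = 557
Net current transfers = CA - (known components) = 502 - 557 = -55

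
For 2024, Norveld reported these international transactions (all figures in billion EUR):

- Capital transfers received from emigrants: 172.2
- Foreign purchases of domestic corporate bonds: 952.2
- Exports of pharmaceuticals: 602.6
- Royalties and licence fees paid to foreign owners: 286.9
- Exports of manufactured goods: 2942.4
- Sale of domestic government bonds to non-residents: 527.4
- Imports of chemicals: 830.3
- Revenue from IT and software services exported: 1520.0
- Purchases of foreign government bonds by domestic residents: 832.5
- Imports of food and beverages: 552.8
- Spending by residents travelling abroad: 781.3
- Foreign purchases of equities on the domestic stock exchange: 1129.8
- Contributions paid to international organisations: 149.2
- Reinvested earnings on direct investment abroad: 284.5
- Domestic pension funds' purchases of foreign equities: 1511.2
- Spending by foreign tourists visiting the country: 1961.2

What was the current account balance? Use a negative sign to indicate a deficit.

4710.2

Goods: -552.8 + 2942.4 - 830.3 + 602.6 = 2161.9
Services: -781.3 + 1520.0 - 286.9 + 1961.2 = 2413.0
Primary income: 284.5
Secondary income: -149.2
Current account = 2161.9 + 2413.0 + 284.5 + (-149.2) = 4710.2
(Excluded from the current account — capital account: capital transfers received from emigrants 172.2; financial account: foreign purchases of domestic corporate bonds 952.2, sale of domestic government bonds to non-residents 527.4, purchases of foreign government bonds by domestic residents 832.5, foreign purchases of equities on the domestic stock exchange 1129.8, domestic pension funds' purchases of foreign equities 1511.2.)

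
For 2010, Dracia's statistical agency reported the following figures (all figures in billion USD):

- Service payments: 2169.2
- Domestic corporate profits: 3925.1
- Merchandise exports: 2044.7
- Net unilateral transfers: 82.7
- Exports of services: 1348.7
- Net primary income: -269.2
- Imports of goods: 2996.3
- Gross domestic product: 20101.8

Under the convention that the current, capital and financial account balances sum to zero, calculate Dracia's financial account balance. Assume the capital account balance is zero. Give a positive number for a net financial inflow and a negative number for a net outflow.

Goods balance = 2044.7 - 2996.3 = -951.6
Services balance = 1348.7 - 2169.2 = -820.5
Trade balance (goods + services) = -951.6 + (-820.5) = -1772.1
Net primary income = -269.2
Net secondary income = 82.7
Current account = -1772.1 + (-269.2) + 82.7 = -1958.6
Financial account = -(-1958.6) = 1958.6

1958.6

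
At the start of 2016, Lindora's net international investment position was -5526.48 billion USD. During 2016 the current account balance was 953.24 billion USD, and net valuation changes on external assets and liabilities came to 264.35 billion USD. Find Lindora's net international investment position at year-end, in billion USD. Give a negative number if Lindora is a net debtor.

-4308.89

Change in NIIP = current account + net valuation change = 953.24 + 264.35 = 1217.59
End-of-year NIIP = -5526.48 + 1217.59 = -4308.89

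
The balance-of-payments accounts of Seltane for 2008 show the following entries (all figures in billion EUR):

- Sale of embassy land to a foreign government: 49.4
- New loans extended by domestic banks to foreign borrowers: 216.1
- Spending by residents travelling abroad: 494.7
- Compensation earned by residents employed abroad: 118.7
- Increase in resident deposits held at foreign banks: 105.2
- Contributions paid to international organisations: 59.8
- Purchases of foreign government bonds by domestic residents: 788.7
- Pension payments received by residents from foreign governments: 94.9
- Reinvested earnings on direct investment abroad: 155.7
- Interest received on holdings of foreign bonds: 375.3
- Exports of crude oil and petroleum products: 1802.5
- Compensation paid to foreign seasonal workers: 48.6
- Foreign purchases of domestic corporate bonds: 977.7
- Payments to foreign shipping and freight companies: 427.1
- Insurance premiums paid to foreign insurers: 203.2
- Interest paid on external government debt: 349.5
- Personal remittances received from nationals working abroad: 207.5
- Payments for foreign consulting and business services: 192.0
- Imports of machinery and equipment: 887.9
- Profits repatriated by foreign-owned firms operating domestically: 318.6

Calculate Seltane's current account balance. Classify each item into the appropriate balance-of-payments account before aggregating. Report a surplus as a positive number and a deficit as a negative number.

Goods: 1802.5 - 887.9 = 914.6
Services: -494.7 - 192.0 - 203.2 - 427.1 = -1317.0
Primary income: 118.7 + 375.3 + 155.7 - 318.6 - 349.5 - 48.6 = -67.0
Secondary income: 207.5 + 94.9 - 59.8 = 242.6
Current account = 914.6 + (-1317.0) + (-67.0) + 242.6 = -226.8
(Excluded from the current account — capital account: sale of embassy land to a foreign government 49.4; financial account: new loans extended by domestic banks to foreign borrowers 216.1, increase in resident deposits held at foreign banks 105.2, purchases of foreign government bonds by domestic residents 788.7, foreign purchases of domestic corporate bonds 977.7.)

-226.8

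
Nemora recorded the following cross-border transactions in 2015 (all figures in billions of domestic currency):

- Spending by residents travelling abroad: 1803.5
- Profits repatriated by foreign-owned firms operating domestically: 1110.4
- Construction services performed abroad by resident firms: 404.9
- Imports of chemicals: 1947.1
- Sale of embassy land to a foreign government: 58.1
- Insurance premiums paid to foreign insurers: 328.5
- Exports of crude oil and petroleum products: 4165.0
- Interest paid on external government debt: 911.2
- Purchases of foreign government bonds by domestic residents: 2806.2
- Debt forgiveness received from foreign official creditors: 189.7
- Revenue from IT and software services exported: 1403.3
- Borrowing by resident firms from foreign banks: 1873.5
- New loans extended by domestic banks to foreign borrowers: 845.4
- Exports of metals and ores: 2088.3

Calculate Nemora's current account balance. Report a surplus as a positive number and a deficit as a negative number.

Goods: 4165.0 + 2088.3 - 1947.1 = 4306.2
Services: -328.5 + 1403.3 - 1803.5 + 404.9 = -323.8
Primary income: -911.2 - 1110.4 = -2021.6
Current account = 4306.2 + (-323.8) + (-2021.6) = 1960.8
(Excluded from the current account — capital account: sale of embassy land to a foreign government 58.1, debt forgiveness received from foreign official creditors 189.7; financial account: purchases of foreign government bonds by domestic residents 2806.2, borrowing by resident firms from foreign banks 1873.5, new loans extended by domestic banks to foreign borrowers 845.4.)

1960.8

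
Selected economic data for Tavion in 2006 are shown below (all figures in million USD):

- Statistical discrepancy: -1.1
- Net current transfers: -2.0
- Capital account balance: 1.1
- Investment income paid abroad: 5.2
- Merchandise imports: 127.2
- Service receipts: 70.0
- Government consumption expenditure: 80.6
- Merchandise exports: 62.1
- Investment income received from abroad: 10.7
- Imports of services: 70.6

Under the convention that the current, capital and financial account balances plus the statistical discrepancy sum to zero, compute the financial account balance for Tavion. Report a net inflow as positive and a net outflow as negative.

Goods balance = 62.1 - 127.2 = -65.1
Services balance = 70.0 - 70.6 = -0.6
Trade balance (goods + services) = -65.1 + (-0.6) = -65.7
Net primary income = 10.7 - 5.2 = 5.5
Net secondary income = -2.0
Current account = -65.7 + 5.5 + (-2.0) = -62.2
Financial account = -(-62.2 + 1.1 + (-1.1)) = 62.2

62.2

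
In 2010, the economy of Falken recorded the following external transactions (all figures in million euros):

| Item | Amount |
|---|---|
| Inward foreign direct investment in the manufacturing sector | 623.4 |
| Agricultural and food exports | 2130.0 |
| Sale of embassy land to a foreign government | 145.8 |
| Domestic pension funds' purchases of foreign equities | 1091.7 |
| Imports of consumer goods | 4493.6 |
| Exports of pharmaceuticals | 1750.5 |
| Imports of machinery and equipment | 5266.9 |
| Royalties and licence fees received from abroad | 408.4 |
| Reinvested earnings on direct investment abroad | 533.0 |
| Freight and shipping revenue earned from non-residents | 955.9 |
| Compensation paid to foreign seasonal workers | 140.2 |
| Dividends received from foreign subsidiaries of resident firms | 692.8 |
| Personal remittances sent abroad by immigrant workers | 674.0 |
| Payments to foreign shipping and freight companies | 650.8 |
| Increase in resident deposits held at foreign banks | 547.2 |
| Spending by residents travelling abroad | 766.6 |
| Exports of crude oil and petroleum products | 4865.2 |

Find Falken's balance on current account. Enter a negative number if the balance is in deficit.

Goods: 1750.5 + 4865.2 + 2130.0 - 5266.9 - 4493.6 = -1014.8
Services: 955.9 - 650.8 - 766.6 + 408.4 = -53.1
Primary income: -140.2 + 533.0 + 692.8 = 1085.6
Secondary income: -674.0
Current account = (-1014.8) + (-53.1) + 1085.6 + (-674.0) = -656.3
(Excluded from the current account — financial account: inward foreign direct investment in the manufacturing sector 623.4, domestic pension funds' purchases of foreign equities 1091.7, increase in resident deposits held at foreign banks 547.2; capital account: sale of embassy land to a foreign government 145.8.)

-656.3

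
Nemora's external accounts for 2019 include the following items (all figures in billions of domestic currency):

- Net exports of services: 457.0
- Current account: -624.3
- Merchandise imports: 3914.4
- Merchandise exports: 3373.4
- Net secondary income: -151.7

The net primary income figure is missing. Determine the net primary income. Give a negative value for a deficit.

-388.6

Current account = goods balance + services balance + net primary income + net secondary income
Sum of the known components = -235.7
Net primary income = CA - (known components) = -624.3 - (-235.7) = -388.6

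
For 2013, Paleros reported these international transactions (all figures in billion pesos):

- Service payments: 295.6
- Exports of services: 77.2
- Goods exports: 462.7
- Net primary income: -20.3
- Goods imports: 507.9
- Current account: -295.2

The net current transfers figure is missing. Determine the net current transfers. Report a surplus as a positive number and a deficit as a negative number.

Current account = goods balance + services balance + net primary income + net secondary income
Sum of the known components = -283.9
Net current transfers = CA - (known components) = -295.2 - (-283.9) = -11.3

-11.3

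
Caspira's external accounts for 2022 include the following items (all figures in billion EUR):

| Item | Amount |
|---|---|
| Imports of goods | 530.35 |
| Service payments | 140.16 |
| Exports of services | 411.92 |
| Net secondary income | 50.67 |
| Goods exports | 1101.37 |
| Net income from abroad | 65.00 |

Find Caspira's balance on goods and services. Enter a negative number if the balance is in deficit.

Goods balance = 1101.37 - 530.35 = 571.02
Services balance = 411.92 - 140.16 = 271.76
Trade balance (goods + services) = 571.02 + 271.76 = 842.78

842.78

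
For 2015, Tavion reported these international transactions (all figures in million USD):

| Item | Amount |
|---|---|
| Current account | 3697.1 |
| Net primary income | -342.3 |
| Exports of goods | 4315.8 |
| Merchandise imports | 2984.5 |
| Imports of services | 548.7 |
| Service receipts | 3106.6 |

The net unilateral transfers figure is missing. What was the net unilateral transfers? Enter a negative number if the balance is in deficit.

150.2

Current account = goods balance + services balance + net primary income + net secondary income
Sum of the known components = 3546.9
Net unilateral transfers = CA - (known components) = 3697.1 - 3546.9 = 150.2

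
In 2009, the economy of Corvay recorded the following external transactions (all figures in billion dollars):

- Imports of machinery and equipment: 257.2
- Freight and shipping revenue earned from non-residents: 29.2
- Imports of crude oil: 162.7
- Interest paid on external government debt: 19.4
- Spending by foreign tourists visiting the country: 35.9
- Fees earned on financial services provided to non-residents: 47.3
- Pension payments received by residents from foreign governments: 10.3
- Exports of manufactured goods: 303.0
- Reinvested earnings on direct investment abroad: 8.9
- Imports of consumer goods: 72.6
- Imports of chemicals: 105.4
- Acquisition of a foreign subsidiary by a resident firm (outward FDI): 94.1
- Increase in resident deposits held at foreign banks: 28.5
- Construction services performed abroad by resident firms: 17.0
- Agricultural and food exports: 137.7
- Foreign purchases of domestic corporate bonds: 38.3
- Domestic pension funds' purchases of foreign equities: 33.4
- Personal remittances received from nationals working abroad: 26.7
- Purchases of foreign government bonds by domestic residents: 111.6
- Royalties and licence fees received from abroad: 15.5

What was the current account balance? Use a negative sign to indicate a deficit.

14.2

Goods: -257.2 - 162.7 - 72.6 + 137.7 + 303.0 - 105.4 = -157.2
Services: 35.9 + 17.0 + 29.2 + 47.3 + 15.5 = 144.9
Primary income: 8.9 - 19.4 = -10.5
Secondary income: 26.7 + 10.3 = 37.0
Current account = (-157.2) + 144.9 + (-10.5) + 37.0 = 14.2
(Excluded from the current account — financial account: acquisition of a foreign subsidiary by a resident firm (outward FDI) 94.1, increase in resident deposits held at foreign banks 28.5, foreign purchases of domestic corporate bonds 38.3, domestic pension funds' purchases of foreign equities 33.4, purchases of foreign government bonds by domestic residents 111.6.)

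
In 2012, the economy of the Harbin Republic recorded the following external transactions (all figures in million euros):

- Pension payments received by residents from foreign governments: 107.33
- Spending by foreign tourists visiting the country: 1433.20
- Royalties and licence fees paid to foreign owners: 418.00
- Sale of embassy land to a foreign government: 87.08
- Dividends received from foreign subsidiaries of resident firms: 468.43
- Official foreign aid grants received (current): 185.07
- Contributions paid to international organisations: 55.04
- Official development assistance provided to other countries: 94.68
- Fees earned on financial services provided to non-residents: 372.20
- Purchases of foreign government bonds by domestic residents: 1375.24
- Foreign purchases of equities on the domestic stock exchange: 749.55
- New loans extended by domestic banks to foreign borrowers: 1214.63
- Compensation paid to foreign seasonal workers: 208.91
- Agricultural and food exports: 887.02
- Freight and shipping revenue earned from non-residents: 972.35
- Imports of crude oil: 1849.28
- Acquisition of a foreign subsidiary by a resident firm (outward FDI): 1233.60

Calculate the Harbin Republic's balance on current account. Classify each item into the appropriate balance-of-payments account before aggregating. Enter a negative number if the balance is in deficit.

Goods: 887.02 - 1849.28 = -962.26
Services: 1433.20 - 418.00 + 972.35 + 372.20 = 2359.75
Primary income: -208.91 + 468.43 = 259.52
Secondary income: -94.68 - 55.04 + 185.07 + 107.33 = 142.68
Current account = (-962.26) + 2359.75 + 259.52 + 142.68 = 1799.69
(Excluded from the current account — capital account: sale of embassy land to a foreign government 87.08; financial account: purchases of foreign government bonds by domestic residents 1375.24, foreign purchases of equities on the domestic stock exchange 749.55, new loans extended by domestic banks to foreign borrowers 1214.63, acquisition of a foreign subsidiary by a resident firm (outward FDI) 1233.60.)

1799.69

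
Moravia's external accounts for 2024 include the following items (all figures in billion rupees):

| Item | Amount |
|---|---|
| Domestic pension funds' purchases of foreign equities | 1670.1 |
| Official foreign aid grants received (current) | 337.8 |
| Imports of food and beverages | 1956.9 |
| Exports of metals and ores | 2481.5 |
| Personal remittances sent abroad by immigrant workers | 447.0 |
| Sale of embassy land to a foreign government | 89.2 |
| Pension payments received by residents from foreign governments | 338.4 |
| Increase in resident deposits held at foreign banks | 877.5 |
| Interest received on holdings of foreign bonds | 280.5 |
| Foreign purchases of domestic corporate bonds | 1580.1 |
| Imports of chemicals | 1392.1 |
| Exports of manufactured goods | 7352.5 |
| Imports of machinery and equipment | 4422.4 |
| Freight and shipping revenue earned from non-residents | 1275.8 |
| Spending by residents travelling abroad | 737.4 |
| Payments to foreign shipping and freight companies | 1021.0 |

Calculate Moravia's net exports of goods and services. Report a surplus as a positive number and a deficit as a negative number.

1580.0

Goods: -1392.1 + 7352.5 - 4422.4 + 2481.5 - 1956.9 = 2062.6
Services: -1021.0 - 737.4 + 1275.8 = -482.6
Trade balance = 2062.6 + (-482.6) = 1580.0
(Excluded from the trade balance — financial account: domestic pension funds' purchases of foreign equities 1670.1, increase in resident deposits held at foreign banks 877.5, foreign purchases of domestic corporate bonds 1580.1; secondary income: official foreign aid grants received (current) 337.8, personal remittances sent abroad by immigrant workers 447.0, pension payments received by residents from foreign governments 338.4; capital account: sale of embassy land to a foreign government 89.2; primary income: interest received on holdings of foreign bonds 280.5.)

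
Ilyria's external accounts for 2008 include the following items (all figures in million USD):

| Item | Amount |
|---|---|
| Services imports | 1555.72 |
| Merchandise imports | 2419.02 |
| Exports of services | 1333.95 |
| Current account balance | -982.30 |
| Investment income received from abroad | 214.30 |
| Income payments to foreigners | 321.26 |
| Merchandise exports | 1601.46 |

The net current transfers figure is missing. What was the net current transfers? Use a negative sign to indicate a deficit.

Current account = goods balance + services balance + net primary income + net secondary income
Sum of the known components = -1146.29
Net current transfers = CA - (known components) = -982.30 - (-1146.29) = 163.99

163.99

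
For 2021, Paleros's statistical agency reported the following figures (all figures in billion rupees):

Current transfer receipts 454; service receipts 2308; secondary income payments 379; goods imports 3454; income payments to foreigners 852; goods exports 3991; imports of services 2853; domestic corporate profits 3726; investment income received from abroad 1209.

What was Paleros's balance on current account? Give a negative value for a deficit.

Goods balance = 3991 - 3454 = 537
Services balance = 2308 - 2853 = -545
Trade balance (goods + services) = 537 + (-545) = -8
Net primary income = 1209 - 852 = 357
Net secondary income = 454 - 379 = 75
Current account = -8 + 357 + 75 = 424

424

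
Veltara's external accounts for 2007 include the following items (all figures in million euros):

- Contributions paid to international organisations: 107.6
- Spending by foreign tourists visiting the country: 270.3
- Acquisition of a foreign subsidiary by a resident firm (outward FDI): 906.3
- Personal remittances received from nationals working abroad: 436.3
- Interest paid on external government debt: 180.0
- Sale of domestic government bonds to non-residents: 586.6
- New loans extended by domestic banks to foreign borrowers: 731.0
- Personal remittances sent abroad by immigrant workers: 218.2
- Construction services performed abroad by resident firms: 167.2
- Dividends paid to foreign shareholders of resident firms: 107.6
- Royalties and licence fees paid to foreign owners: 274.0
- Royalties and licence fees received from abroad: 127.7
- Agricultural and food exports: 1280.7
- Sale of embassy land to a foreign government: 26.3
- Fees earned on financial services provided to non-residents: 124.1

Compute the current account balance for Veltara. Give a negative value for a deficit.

1518.9

Goods: 1280.7
Services: 124.1 + 270.3 + 127.7 + 167.2 - 274.0 = 415.3
Primary income: -107.6 - 180.0 = -287.6
Secondary income: 436.3 - 107.6 - 218.2 = 110.5
Current account = 1280.7 + 415.3 + (-287.6) + 110.5 = 1518.9
(Excluded from the current account — financial account: acquisition of a foreign subsidiary by a resident firm (outward FDI) 906.3, sale of domestic government bonds to non-residents 586.6, new loans extended by domestic banks to foreign borrowers 731.0; capital account: sale of embassy land to a foreign government 26.3.)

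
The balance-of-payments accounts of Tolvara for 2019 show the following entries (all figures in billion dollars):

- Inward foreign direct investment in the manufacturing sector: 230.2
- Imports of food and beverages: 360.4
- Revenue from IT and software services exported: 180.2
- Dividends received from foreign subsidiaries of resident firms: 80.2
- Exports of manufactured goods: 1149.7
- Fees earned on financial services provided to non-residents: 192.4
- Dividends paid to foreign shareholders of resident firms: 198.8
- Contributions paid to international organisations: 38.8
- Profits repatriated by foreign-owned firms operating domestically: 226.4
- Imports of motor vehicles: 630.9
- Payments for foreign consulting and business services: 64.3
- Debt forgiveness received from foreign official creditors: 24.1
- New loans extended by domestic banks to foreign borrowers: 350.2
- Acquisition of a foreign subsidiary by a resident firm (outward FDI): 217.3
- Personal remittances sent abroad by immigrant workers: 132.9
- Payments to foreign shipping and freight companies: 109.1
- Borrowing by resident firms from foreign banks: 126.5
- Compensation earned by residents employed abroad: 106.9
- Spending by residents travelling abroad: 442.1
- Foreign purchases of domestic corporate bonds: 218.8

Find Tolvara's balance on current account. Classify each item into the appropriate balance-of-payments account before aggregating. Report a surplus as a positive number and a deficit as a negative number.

-494.3

Goods: -360.4 + 1149.7 - 630.9 = 158.4
Services: 180.2 + 192.4 - 64.3 - 109.1 - 442.1 = -242.9
Primary income: 80.2 - 198.8 + 106.9 - 226.4 = -238.1
Secondary income: -132.9 - 38.8 = -171.7
Current account = 158.4 + (-242.9) + (-238.1) + (-171.7) = -494.3
(Excluded from the current account — financial account: inward foreign direct investment in the manufacturing sector 230.2, new loans extended by domestic banks to foreign borrowers 350.2, acquisition of a foreign subsidiary by a resident firm (outward FDI) 217.3, borrowing by resident firms from foreign banks 126.5, foreign purchases of domestic corporate bonds 218.8; capital account: debt forgiveness received from foreign official creditors 24.1.)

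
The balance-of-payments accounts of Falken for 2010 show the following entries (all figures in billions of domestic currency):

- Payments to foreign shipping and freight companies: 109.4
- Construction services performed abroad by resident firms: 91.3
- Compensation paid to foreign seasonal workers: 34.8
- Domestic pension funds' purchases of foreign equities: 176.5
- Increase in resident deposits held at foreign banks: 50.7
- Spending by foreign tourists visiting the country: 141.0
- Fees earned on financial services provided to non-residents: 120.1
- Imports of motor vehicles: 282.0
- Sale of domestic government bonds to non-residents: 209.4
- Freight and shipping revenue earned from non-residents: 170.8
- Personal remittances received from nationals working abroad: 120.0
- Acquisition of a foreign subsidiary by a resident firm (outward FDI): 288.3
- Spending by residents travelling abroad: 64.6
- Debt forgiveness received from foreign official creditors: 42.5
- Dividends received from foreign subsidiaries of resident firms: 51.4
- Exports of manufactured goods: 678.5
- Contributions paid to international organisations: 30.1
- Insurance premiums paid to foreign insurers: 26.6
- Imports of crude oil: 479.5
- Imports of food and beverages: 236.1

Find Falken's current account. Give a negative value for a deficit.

Goods: -236.1 - 479.5 + 678.5 - 282.0 = -319.1
Services: -26.6 + 170.8 + 120.1 + 91.3 - 109.4 + 141.0 - 64.6 = 322.6
Primary income: 51.4 - 34.8 = 16.6
Secondary income: -30.1 + 120.0 = 89.9
Current account = (-319.1) + 322.6 + 16.6 + 89.9 = 110.0
(Excluded from the current account — financial account: domestic pension funds' purchases of foreign equities 176.5, increase in resident deposits held at foreign banks 50.7, sale of domestic government bonds to non-residents 209.4, acquisition of a foreign subsidiary by a resident firm (outward FDI) 288.3; capital account: debt forgiveness received from foreign official creditors 42.5.)

110.0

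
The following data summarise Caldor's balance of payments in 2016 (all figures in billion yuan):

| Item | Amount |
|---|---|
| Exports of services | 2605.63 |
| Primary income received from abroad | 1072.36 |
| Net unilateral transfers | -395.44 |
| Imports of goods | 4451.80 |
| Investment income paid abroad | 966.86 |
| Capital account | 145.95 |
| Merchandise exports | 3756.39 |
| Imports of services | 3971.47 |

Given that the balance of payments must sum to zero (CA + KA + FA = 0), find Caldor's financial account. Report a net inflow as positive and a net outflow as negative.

2205.24

Goods balance = 3756.39 - 4451.80 = -695.41
Services balance = 2605.63 - 3971.47 = -1365.84
Trade balance (goods + services) = -695.41 + (-1365.84) = -2061.25
Net primary income = 1072.36 - 966.86 = 105.50
Net secondary income = -395.44
Current account = -2061.25 + 105.50 + (-395.44) = -2351.19
Financial account = -(-2351.19 + 145.95) = 2205.24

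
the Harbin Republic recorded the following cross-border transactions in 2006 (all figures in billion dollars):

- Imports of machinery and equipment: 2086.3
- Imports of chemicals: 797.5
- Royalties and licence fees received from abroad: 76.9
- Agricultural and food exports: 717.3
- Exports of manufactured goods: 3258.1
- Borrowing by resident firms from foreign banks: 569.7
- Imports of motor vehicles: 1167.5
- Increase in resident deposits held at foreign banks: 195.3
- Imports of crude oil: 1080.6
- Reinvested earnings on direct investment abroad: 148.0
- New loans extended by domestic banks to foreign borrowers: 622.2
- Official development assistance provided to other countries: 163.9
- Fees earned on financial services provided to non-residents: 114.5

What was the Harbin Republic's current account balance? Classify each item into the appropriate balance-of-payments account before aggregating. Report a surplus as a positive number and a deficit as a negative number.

-981.0

Goods: -797.5 - 2086.3 - 1080.6 - 1167.5 + 3258.1 + 717.3 = -1156.5
Services: 76.9 + 114.5 = 191.4
Primary income: 148.0
Secondary income: -163.9
Current account = (-1156.5) + 191.4 + 148.0 + (-163.9) = -981.0
(Excluded from the current account — financial account: borrowing by resident firms from foreign banks 569.7, increase in resident deposits held at foreign banks 195.3, new loans extended by domestic banks to foreign borrowers 622.2.)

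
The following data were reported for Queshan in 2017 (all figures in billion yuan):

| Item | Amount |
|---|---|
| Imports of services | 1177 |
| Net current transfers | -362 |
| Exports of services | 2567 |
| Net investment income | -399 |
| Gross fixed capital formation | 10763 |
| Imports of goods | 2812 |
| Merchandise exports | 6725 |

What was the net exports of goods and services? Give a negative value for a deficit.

5303

Goods balance = 6725 - 2812 = 3913
Services balance = 2567 - 1177 = 1390
Trade balance (goods + services) = 3913 + 1390 = 5303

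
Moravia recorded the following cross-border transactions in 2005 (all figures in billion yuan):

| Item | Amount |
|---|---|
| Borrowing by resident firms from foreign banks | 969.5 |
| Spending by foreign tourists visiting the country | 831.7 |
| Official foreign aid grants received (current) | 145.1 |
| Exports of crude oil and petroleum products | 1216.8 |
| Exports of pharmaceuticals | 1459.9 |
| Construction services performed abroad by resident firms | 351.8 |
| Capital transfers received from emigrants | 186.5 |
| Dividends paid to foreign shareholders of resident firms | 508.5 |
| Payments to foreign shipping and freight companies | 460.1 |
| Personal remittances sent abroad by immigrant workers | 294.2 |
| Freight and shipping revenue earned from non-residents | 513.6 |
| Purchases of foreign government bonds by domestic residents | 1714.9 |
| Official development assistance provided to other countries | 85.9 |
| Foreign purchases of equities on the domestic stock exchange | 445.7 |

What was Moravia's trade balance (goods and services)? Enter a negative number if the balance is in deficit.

Goods: 1216.8 + 1459.9 = 2676.7
Services: 831.7 + 513.6 + 351.8 - 460.1 = 1237.0
Trade balance = 2676.7 + 1237.0 = 3913.7
(Excluded from the trade balance — financial account: borrowing by resident firms from foreign banks 969.5, purchases of foreign government bonds by domestic residents 1714.9, foreign purchases of equities on the domestic stock exchange 445.7; secondary income: official foreign aid grants received (current) 145.1, personal remittances sent abroad by immigrant workers 294.2, official development assistance provided to other countries 85.9; capital account: capital transfers received from emigrants 186.5; primary income: dividends paid to foreign shareholders of resident firms 508.5.)

3913.7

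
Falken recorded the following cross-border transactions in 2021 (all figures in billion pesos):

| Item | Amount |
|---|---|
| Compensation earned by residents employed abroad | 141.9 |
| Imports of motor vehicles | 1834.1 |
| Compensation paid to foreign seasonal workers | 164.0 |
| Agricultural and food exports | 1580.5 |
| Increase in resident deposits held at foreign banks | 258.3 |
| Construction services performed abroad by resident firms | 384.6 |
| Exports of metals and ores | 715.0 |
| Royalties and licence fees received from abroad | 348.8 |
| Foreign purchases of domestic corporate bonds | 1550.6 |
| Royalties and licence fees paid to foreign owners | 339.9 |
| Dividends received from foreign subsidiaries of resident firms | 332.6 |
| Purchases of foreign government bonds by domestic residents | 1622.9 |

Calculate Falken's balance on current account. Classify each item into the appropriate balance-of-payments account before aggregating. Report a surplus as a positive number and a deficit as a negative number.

Goods: 715.0 - 1834.1 + 1580.5 = 461.4
Services: 384.6 - 339.9 + 348.8 = 393.5
Primary income: 141.9 + 332.6 - 164.0 = 310.5
Current account = 461.4 + 393.5 + 310.5 = 1165.4
(Excluded from the current account — financial account: increase in resident deposits held at foreign banks 258.3, foreign purchases of domestic corporate bonds 1550.6, purchases of foreign government bonds by domestic residents 1622.9.)

1165.4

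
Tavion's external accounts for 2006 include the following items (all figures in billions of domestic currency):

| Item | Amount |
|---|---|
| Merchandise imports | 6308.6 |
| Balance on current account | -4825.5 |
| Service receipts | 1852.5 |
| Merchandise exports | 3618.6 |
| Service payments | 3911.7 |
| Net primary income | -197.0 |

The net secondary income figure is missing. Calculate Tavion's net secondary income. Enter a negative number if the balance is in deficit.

120.7

Current account = goods balance + services balance + net primary income + net secondary income
Sum of the known components = -4946.2
Net secondary income = CA - (known components) = -4825.5 - (-4946.2) = 120.7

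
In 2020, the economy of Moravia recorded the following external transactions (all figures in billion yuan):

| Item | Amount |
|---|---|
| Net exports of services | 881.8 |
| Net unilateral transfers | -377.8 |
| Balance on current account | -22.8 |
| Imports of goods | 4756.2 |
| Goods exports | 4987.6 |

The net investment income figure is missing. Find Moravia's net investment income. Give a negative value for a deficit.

-758.2

Current account = goods balance + services balance + net primary income + net secondary income
Sum of the known components = 735.4
Net investment income = CA - (known components) = -22.8 - 735.4 = -758.2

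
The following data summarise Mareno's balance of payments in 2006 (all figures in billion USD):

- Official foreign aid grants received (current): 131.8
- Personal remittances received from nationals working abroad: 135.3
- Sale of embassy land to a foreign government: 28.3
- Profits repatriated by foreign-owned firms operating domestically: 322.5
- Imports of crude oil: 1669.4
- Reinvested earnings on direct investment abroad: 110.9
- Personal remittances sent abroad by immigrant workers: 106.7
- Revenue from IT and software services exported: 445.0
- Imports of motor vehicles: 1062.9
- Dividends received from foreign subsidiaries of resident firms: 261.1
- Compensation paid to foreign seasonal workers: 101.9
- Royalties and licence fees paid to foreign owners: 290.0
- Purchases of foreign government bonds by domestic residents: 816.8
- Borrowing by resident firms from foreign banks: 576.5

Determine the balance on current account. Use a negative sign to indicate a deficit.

-2469.3

Goods: -1062.9 - 1669.4 = -2732.3
Services: -290.0 + 445.0 = 155.0
Primary income: -101.9 + 261.1 + 110.9 - 322.5 = -52.4
Secondary income: 131.8 - 106.7 + 135.3 = 160.4
Current account = (-2732.3) + 155.0 + (-52.4) + 160.4 = -2469.3
(Excluded from the current account — capital account: sale of embassy land to a foreign government 28.3; financial account: purchases of foreign government bonds by domestic residents 816.8, borrowing by resident firms from foreign banks 576.5.)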